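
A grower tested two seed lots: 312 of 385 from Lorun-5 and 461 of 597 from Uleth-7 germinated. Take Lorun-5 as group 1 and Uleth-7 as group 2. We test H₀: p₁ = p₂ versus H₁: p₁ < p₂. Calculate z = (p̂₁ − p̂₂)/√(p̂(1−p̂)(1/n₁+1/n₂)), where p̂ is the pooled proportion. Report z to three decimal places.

z = 1.428

p̂₁ = 312/385 ≈ 0.81039, p̂₂ = 461/597 ≈ 0.77219.
Pooled p̂ = (312+461)/(385+597) = 773/982 = 0.78717.
SE = √(0.167534 × 0.00427244) = 0.02675.
z = (0.81039 − 0.77219)/0.02675 = 0.03820/0.02675 = 1.428.
p-value = P(Z < 1.428) ≈ 0.9233.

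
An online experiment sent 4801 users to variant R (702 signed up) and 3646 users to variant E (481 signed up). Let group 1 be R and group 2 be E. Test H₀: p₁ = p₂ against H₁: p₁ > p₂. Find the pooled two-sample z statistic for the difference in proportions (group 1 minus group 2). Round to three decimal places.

p̂₁ = 702/4801 ≈ 0.14622, p̂₂ = 481/3646 ≈ 0.13193.
Pooled p̂ = (702+481)/(4801+3646) = 1183/8447 = 0.14005.
SE = √(p̂(1−p̂)(1/n₁+1/n₂)) = √(0.14005·0.85995·0.000482563) = √(5.81179e-05) = 0.00762.
z = (0.14622 − 0.13193)/0.00762 = 0.01429/0.00762 = 1.875.
p-value = P(Z > 1.875) ≈ 0.0304.

z = 1.875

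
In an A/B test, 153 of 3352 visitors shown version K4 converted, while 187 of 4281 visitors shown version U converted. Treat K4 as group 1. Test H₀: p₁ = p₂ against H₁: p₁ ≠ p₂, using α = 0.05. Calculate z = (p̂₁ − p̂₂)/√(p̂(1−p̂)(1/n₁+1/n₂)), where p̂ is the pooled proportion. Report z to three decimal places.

z = 0.413

p̂₁ = 153/3352 = 0.045644, p̂₂ = 187/4281 = 0.043681.
Pooled p̂ = (153+187)/(3352+4281) = 340/7633 = 0.044543.
SE = √(p̂(1−p̂)(1/n₁+1/n₂)) = √(0.044543·0.955457·0.00053192) = √(2.26381e-05) = 0.004758.
z = (0.045644 − 0.043681)/0.004758 = 0.001963/0.004758 = 0.413.
p-value = 2·P(Z > 0.413) ≈ 0.6799. With α = 0.05, fail to reject H₀.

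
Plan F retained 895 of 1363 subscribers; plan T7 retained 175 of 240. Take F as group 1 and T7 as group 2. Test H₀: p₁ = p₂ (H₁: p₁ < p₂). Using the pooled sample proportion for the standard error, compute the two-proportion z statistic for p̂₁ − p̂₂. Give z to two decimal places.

z = -2.20

p̂₁ = 895/1363 ≈ 0.6566, p̂₂ = 175/240 ≈ 0.7292.
Pooled p̂ = (895+175)/(1363+240) = 1070/1603 = 0.6675.
SE = √(p̂(1−p̂)(1/n₁+1/n₂)) = √(0.6675·0.3325·0.00490034) = √(0.0010876) = 0.0330.
z = (0.6566 − 0.7292)/0.0330 = -0.0726/0.0330 = -2.20.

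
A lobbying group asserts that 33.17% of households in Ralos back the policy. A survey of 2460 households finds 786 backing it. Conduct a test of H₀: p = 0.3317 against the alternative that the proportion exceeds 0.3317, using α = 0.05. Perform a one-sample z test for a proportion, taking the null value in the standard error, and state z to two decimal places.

z = -1.28

p̂ = 786/2460 = 0.3195.
Under H₀, SE = √(0.3317·0.6683/2460) = √(9.01118e-05) = 0.0095.
z = (0.3195 − 0.3317)/0.0095 = -0.0122/0.0095 = -1.28.
p-value = P(Z > -1.284) ≈ 0.9004. With α = 0.05, fail to reject H₀.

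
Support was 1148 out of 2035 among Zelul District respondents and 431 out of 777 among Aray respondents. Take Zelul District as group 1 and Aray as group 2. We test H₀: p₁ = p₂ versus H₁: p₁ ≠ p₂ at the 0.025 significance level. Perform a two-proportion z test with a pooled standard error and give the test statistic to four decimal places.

z = 0.4507

p̂₁ = 1148/2035 ≈ 0.564128, p̂₂ = 431/777 ≈ 0.554698.
Pooled p̂ = (1148+431)/(2035+777) = 1579/2812 = 0.561522.
SE = √(0.246215 × 0.0017784) = 0.020925.
z = (0.564128 − 0.554698)/0.020925 = 0.009430/0.020925 = 0.4507.
Two-sided p-value ≈ 2·Φ(−0.451) = 0.6522. With α = 0.025, fail to reject H₀.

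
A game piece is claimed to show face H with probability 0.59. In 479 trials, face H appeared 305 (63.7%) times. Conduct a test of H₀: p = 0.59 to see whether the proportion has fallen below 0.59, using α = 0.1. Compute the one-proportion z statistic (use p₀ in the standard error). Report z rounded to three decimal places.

z = 2.080

p̂ = 305/479 = 0.63674.
SE = √(p₀(1−p₀)/n) = √(0.2419/479) = 0.02247.
z = (0.63674 − 0.59)/0.02247 = 0.04674/0.02247 = 2.080.
p-value = P(Z < 2.080) ≈ 0.9812, so at α = 0.1 we fail to reject H₀.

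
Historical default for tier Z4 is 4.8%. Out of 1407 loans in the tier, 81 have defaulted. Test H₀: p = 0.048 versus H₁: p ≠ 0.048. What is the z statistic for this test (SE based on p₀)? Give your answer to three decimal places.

z = 1.679

p̂ = 81/1407 ≈ 0.05757.
Under H₀, SE = √(0.048·0.952/1407) = √(3.24776e-05) = 0.00570.
z = (0.05757 − 0.048)/0.00570 = 0.00957/0.00570 = 1.679.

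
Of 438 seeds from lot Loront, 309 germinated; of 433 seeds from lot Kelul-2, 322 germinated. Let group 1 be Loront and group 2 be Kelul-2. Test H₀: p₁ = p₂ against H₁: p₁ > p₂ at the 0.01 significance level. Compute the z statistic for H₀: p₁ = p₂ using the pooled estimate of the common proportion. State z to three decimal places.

z = -1.261

p̂₁ = 309/438 ≈ 0.70548, p̂₂ = 322/433 ≈ 0.74365.
Pooled p̂ = (309+322)/(438+433) = 631/871 = 0.72445.
SE = √(p̂(1−p̂)(1/n₁+1/n₂)) = √(0.72445·0.27555·0.00459257) = √(0.00091677) = 0.03028.
z = (0.70548 − 0.74365)/0.03028 = -0.03817/0.03028 = -1.261.
p-value = P(Z > -1.261) ≈ 0.8963; since p > α = 0.01, fail to reject H₀.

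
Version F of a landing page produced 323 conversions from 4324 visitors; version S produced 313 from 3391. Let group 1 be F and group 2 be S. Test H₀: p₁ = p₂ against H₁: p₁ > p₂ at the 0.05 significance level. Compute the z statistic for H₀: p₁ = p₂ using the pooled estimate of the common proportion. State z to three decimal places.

p̂₁ = 323/4324 ≈ 0.074699, p̂₂ = 313/3391 ≈ 0.092303.
Pooled p̂ = (323+313)/(4324+3391) = 636/7715 = 0.082437.
SE = √(0.075641 × 0.000526166) = 0.006309.
z = (0.074699 − 0.092303)/0.006309 = -0.017604/0.006309 = -2.790.
p-value = P(Z > -2.790) ≈ 0.9974; since p > α = 0.05, fail to reject H₀.

z = -2.790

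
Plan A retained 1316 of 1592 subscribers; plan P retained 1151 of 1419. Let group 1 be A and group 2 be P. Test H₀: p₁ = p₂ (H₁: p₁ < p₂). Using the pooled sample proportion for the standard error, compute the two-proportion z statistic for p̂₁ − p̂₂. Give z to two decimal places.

p̂₁ = 1316/1592 ≈ 0.82663, p̂₂ = 1151/1419 ≈ 0.81113.
Pooled p̂ = (1316+1151)/(1592+1419) = 2467/3011 = 0.81933.
SE = √(p̂(1−p̂)(1/n₁+1/n₂)) = √(0.81933·0.18067·0.00133286) = √(0.000197302) = 0.01405.
z = (0.82663 − 0.81113)/0.01405 = 0.01550/0.01405 = 1.10.
p-value = P(Z < 1.103) ≈ 0.8651.

z = 1.10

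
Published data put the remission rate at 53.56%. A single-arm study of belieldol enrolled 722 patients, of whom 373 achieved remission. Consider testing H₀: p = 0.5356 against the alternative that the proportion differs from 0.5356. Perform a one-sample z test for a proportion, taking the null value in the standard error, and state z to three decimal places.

z = -1.023

p̂ = 373/722 = 0.51662.
Under H₀, SE = √(0.5356·0.4644/722) = √(0.000344505) = 0.01856.
z = (0.51662 − 0.5356)/0.01856 = -0.01898/0.01856 = -1.023.
p-value = 2·P(Z > 1.023) ≈ 0.3065.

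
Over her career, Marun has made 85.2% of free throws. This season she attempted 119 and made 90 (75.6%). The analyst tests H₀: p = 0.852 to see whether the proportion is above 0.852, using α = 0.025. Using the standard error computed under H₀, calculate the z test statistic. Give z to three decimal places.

z = -2.940

p̂ = 90/119 ≈ 0.75630.
Standard error under H₀: √(0.852×0.148/119) = 0.03255.
z = (0.75630 − 0.852)/0.03255 = -0.09570/0.03255 = -2.940.
p-value = P(Z > -2.940) ≈ 0.9984. With α = 0.025, fail to reject H₀.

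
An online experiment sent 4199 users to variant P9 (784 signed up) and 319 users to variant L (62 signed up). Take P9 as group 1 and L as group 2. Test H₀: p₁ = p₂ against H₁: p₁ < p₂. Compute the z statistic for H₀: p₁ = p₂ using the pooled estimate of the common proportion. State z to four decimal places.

z = -0.3375

p̂₁ = 784/4199 ≈ 0.186711, p̂₂ = 62/319 ≈ 0.194357.
Pooled p̂ = (784+62)/(4199+319) = 846/4518 = 0.187251.
SE = √(p̂(1−p̂)(1/n₁+1/n₂)) = √(0.187251·0.812749·0.00337295) = √(0.000513322) = 0.022657.
z = (0.186711 − 0.194357)/0.022657 = -0.007646/0.022657 = -0.3375.
p-value = P(Z < -0.337) ≈ 0.3679.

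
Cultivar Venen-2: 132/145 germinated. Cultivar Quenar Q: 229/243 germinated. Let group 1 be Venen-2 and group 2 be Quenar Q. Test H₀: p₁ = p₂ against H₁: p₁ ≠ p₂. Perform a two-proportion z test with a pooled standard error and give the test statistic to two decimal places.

z = -1.20

p̂₁ = 132/145 ≈ 0.9103, p̂₂ = 229/243 ≈ 0.9424.
Pooled p̂ = (132+229)/(145+243) = 361/388 = 0.9304.
SE = √(p̂(1−p̂)(1/n₁+1/n₂)) = √(0.9304·0.0696·0.0110118) = √(0.00071296) = 0.0267.
z = (0.9103 − 0.9424)/0.0267 = -0.0321/0.0267 = -1.20.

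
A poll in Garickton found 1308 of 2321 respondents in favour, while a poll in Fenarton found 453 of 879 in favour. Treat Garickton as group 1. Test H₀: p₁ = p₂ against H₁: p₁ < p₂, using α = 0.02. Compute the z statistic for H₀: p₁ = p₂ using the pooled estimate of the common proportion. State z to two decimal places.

p̂₁ = 1308/2321 = 0.5636, p̂₂ = 453/879 = 0.5154.
Pooled p̂ = (1308+453)/(2321+879) = 1761/3200 = 0.5503.
SE = √(p̂(1−p̂)(1/n₁+1/n₂)) = √(0.5503·0.4497·0.00156851) = √(0.000388156) = 0.0197.
z = (0.5636 − 0.5154)/0.0197 = 0.0482/0.0197 = 2.45.
p-value = P(Z < 2.446) ≈ 0.9928; since p > α = 0.02, fail to reject H₀.

z = 2.45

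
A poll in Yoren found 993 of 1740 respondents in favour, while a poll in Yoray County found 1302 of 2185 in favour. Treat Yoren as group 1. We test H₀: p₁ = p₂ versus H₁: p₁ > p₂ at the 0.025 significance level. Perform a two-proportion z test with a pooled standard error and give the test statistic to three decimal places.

z = -1.591

p̂₁ = 993/1740 = 0.57069, p̂₂ = 1302/2185 = 0.59588.
Pooled p̂ = (993+1302)/(1740+2185) = 2295/3925 = 0.58471.
SE = √(p̂(1−p̂)(1/n₁+1/n₂)) = √(0.58471·0.41529·0.00103238) = √(0.000250686) = 0.01583.
z = (0.57069 − 0.59588)/0.01583 = -0.02519/0.01583 = -1.591.
p-value = P(Z > -1.591) ≈ 0.9442. With α = 0.025, fail to reject H₀.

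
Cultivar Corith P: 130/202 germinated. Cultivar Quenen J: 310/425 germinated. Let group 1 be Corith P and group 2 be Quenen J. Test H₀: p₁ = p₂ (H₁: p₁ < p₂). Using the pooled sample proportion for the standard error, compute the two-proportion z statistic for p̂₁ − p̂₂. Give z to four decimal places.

p̂₁ = 130/202 = 0.643564, p̂₂ = 310/425 = 0.729412.
Pooled p̂ = (130+310)/(202+425) = 440/627 = 0.701754.
SE = √(p̂(1−p̂)(1/n₁+1/n₂)) = √(0.701754·0.298246·0.00730344) = √(0.00152857) = 0.039097.
z = (0.643564 − 0.729412)/0.039097 = -0.085848/0.039097 = -2.1958.

z = -2.1958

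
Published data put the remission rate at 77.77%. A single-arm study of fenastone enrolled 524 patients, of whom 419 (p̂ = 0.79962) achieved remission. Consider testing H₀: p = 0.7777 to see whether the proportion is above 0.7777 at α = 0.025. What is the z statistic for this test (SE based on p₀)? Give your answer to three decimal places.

z = 1.207

p̂ = 419/524 = 0.79962.
Under H₀, SE = √(0.7777·0.2223/524) = √(0.000329929) = 0.01816.
z = (0.79962 − 0.7777)/0.01816 = 0.02192/0.01816 = 1.207.
p-value = P(Z > 1.207) ≈ 0.1138. With α = 0.025, fail to reject H₀.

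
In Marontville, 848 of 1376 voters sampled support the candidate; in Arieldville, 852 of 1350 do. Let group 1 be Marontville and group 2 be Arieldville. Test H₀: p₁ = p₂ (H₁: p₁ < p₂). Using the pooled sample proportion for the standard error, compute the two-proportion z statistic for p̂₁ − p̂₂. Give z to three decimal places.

z = -0.799

p̂₁ = 848/1376 ≈ 0.61628, p̂₂ = 852/1350 ≈ 0.63111.
Pooled p̂ = (848+852)/(1376+1350) = 1700/2726 = 0.62362.
SE = √(0.234717 × 0.00146748) = 0.01856.
z = (0.61628 − 0.63111)/0.01856 = -0.01483/0.01856 = -0.799.
p-value = P(Z < -0.799) ≈ 0.2121.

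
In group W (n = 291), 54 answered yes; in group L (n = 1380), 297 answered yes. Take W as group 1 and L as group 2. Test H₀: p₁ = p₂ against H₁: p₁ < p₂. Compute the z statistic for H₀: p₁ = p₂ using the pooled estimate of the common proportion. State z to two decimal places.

z = -1.13

p̂₁ = 54/291 = 0.1856, p̂₂ = 297/1380 = 0.2152.
Pooled p̂ = (54+297)/(291+1380) = 351/1671 = 0.2101.
SE = √(0.165931 × 0.00416106) = 0.0263.
z = (0.1856 − 0.2152)/0.0263 = -0.0296/0.0263 = -1.13.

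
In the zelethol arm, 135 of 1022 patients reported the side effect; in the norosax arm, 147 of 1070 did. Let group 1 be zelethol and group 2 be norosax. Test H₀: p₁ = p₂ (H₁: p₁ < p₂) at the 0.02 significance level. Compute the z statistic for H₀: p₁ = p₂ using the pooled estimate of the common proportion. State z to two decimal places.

z = -0.35

p̂₁ = 135/1022 ≈ 0.13209, p̂₂ = 147/1070 ≈ 0.13738.
Pooled p̂ = (135+147)/(1022+1070) = 282/2092 = 0.13480.
SE = √(p̂(1−p̂)(1/n₁+1/n₂)) = √(0.13480·0.86520·0.00191305) = √(0.000223116) = 0.01494.
z = (0.13209 − 0.13738)/0.01494 = -0.00529/0.01494 = -0.35.
p-value = P(Z < -0.354) ≈ 0.3616. With α = 0.02, fail to reject H₀.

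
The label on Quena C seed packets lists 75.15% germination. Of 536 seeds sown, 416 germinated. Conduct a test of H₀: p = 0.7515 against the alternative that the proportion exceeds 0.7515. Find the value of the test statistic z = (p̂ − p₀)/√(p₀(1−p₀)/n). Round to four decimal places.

p̂ = 416/536 ≈ 0.7761194.
Under H₀, SE = √(0.7515·0.2485/536) = √(0.00034841) = 0.0186657.
z = (0.7761194 − 0.7515)/0.0186657 = 0.0246194/0.0186657 = 1.3190.
p-value = P(Z > 1.319) ≈ 0.0936.

z = 1.3190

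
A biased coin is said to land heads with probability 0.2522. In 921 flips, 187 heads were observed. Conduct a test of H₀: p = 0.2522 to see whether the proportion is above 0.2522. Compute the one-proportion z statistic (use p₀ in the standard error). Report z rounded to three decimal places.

p̂ = 187/921 = 0.20304.
SE = √(p₀(1−p₀)/n) = √(0.1886/921) = 0.01431.
z = (0.20304 − 0.2522)/0.01431 = -0.04916/0.01431 = -3.435.
p-value = P(Z > -3.435) ≈ 0.9997.

z = -3.435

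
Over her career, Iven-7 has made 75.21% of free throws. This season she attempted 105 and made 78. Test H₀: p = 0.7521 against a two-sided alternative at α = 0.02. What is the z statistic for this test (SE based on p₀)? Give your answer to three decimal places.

p̂ = 78/105 = 0.74286.
SE = √(p₀(1−p₀)/n) = √(0.18645/105) = 0.04214.
z = (0.74286 − 0.7521)/0.04214 = -0.00924/0.04214 = -0.219.
p-value = 2·P(Z > 0.219) ≈ 0.8264. With α = 0.02, fail to reject H₀.

z = -0.219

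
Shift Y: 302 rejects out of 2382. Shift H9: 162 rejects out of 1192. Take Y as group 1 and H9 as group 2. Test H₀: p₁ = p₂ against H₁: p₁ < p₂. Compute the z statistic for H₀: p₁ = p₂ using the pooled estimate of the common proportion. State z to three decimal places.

p̂₁ = 302/2382 ≈ 0.126784, p̂₂ = 162/1192 ≈ 0.135906.
Pooled p̂ = (302+162)/(2382+1192) = 464/3574 = 0.129827.
SE = √(0.112972 × 0.00125874) = 0.011925.
z = (0.126784 − 0.135906)/0.011925 = -0.009122/0.011925 = -0.765.

z = -0.765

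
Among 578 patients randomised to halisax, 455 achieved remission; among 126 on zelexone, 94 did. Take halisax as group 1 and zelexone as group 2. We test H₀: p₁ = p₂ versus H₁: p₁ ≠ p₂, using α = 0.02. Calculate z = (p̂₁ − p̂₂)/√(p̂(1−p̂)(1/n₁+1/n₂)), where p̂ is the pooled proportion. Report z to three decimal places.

p̂₁ = 455/578 = 0.787197, p̂₂ = 94/126 = 0.746032.
Pooled p̂ = (455+94)/(578+126) = 549/704 = 0.779830.
SE = √(p̂(1−p̂)(1/n₁+1/n₂)) = √(0.779830·0.220170·0.00966661) = √(0.00165971) = 0.040740.
z = (0.787197 − 0.746032)/0.040740 = 0.041165/0.040740 = 1.010.
Two-sided p-value ≈ 2·Φ(−1.010) = 0.3123. With α = 0.02, fail to reject H₀.

z = 1.010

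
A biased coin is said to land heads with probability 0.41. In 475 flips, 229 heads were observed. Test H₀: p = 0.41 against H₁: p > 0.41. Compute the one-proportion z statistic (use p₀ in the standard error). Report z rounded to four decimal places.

z = 3.1952

p̂ = 229/475 = 0.482105.
Under H₀, SE = √(0.41·0.59/475) = √(0.000509263) = 0.022567.
z = (0.482105 − 0.41)/0.022567 = 0.072105/0.022567 = 3.1952.
p-value = P(Z > 3.195) ≈ 0.0007.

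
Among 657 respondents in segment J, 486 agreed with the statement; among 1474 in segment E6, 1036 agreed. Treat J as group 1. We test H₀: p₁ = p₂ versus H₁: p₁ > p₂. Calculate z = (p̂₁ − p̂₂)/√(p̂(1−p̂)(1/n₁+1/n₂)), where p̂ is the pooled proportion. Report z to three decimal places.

p̂₁ = 486/657 = 0.73973, p̂₂ = 1036/1474 = 0.70285.
Pooled p̂ = (486+1036)/(657+1474) = 1522/2131 = 0.71422.
SE = √(0.20411 × 0.0022005) = 0.02119.
z = (0.73973 − 0.70285)/0.02119 = 0.03688/0.02119 = 1.740.

z = 1.740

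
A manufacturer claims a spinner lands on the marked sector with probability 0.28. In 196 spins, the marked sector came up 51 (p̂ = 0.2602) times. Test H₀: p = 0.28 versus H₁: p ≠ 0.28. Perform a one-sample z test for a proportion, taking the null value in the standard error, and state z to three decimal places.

p̂ = 51/196 = 0.26020.
SE = √(p₀(1−p₀)/n) = √(0.2016/196) = 0.03207.
z = (0.26020 − 0.28)/0.03207 = -0.01980/0.03207 = -0.617.
Two-sided p-value ≈ 2·Φ(−0.617) = 0.5371.

z = -0.617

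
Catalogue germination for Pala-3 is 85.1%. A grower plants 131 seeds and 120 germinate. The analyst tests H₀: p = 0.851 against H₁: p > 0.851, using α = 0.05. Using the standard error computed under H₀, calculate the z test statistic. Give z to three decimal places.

p̂ = 120/131 ≈ 0.91603.
Standard error under H₀: √(0.851×0.149/131) = 0.03111.
z = (0.91603 − 0.851)/0.03111 = 0.06503/0.03111 = 2.090.
p-value = P(Z > 2.090) ≈ 0.0183; since p < α = 0.05, reject H₀.

z = 2.090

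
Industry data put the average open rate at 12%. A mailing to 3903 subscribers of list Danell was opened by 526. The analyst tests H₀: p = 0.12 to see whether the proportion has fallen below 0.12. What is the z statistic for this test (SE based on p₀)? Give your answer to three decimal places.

p̂ = 526/3903 = 0.134768.
SE = √(p₀(1−p₀)/n) = √(0.1056/3903) = 0.005202.
z = (0.134768 − 0.12)/0.005202 = 0.014768/0.005202 = 2.839.

z = 2.839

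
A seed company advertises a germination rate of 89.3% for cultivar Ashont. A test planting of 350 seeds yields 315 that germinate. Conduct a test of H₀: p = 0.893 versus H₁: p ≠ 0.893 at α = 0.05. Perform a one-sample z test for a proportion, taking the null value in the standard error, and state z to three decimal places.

p̂ = 315/350 = 0.90000.
Under H₀, SE = √(0.893·0.107/350) = √(0.000273003) = 0.01652.
z = (0.90000 − 0.893)/0.01652 = 0.00700/0.01652 = 0.424.
Two-sided p-value ≈ 2·Φ(−0.424) = 0.6718; since p > α = 0.05, fail to reject H₀.

z = 0.424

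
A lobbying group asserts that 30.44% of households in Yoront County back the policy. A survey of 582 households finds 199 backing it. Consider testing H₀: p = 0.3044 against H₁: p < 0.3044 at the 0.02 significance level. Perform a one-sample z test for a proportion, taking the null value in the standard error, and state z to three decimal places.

p̂ = 199/582 ≈ 0.34192.
SE = √(p₀(1−p₀)/n) = √(0.21174/582) = 0.01907.
z = (0.34192 − 0.3044)/0.01907 = 0.03752/0.01907 = 1.967.
p-value = P(Z < 1.967) ≈ 0.9754, so at α = 0.02 we fail to reject H₀.

z = 1.967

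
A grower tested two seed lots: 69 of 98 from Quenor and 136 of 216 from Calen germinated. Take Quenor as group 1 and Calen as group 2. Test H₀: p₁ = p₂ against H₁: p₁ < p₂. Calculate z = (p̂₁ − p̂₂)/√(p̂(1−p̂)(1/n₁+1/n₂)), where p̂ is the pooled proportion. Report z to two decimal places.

z = 1.28

p̂₁ = 69/98 ≈ 0.7041, p̂₂ = 136/216 ≈ 0.6296.
Pooled p̂ = (69+136)/(98+216) = 205/314 = 0.6529.
SE = √(p̂(1−p̂)(1/n₁+1/n₂)) = √(0.6529·0.3471·0.0148337) = √(0.00336179) = 0.0580.
z = (0.7041 − 0.6296)/0.0580 = 0.0745/0.0580 = 1.28.
p-value = P(Z < 1.284) ≈ 0.9004.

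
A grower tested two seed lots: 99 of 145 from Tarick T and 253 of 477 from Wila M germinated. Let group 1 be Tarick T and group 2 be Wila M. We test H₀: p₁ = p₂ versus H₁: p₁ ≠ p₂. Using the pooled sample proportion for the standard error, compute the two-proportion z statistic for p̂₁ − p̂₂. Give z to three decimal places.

p̂₁ = 99/145 ≈ 0.68276, p̂₂ = 253/477 ≈ 0.53040.
Pooled p̂ = (99+253)/(145+477) = 352/622 = 0.56592.
SE = √(p̂(1−p̂)(1/n₁+1/n₂)) = √(0.56592·0.43408·0.00899299) = √(0.00220917) = 0.04700.
z = (0.68276 − 0.53040)/0.04700 = 0.15236/0.04700 = 3.242.
p-value = 2·P(Z > 3.242) ≈ 0.0012.

z = 3.242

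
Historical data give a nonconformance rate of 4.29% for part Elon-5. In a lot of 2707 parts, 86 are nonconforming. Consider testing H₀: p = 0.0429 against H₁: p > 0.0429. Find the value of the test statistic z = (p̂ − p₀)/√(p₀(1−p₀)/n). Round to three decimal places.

p̂ = 86/2707 ≈ 0.031769.
Standard error under H₀: √(0.0429×0.9571/2707) = 0.003895.
z = (0.031769 − 0.0429)/0.003895 = -0.011131/0.003895 = -2.858.
p-value = P(Z > -2.858) ≈ 0.9979.

z = -2.858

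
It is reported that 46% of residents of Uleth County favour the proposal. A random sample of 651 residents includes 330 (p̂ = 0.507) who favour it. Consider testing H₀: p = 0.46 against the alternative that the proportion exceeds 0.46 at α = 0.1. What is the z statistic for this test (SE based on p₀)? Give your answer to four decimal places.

p̂ = 330/651 = 0.506912.
Standard error under H₀: √(0.46×0.54/651) = 0.019534.
z = (0.506912 − 0.46)/0.019534 = 0.046912/0.019534 = 2.4016.
p-value = P(Z > 2.402) ≈ 0.0082. With α = 0.1, reject H₀.

z = 2.4016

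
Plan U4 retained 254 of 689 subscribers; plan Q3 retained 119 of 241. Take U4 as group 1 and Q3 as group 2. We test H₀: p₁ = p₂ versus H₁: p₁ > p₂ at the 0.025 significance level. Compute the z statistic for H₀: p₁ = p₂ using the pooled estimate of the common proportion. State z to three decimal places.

p̂₁ = 254/689 = 0.36865, p̂₂ = 119/241 = 0.49378.
Pooled p̂ = (254+119)/(689+241) = 373/930 = 0.40108.
SE = √(0.240214 × 0.00560076) = 0.03668.
z = (0.36865 − 0.49378)/0.03668 = -0.12513/0.03668 = -3.411.
p-value = P(Z > -3.411) ≈ 0.9997, so at α = 0.025 we fail to reject H₀.

z = -3.411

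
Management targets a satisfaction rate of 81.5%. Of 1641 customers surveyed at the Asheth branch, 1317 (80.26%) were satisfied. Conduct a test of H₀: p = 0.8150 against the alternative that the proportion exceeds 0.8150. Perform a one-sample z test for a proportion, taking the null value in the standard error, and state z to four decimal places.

p̂ = 1317/1641 = 0.8025594.
Standard error under H₀: √(0.815×0.185/1641) = 0.0095854.
z = (0.8025594 − 0.815)/0.0095854 = -0.0124406/0.0095854 = -1.2979.
p-value = P(Z > -1.298) ≈ 0.9028.

z = -1.2979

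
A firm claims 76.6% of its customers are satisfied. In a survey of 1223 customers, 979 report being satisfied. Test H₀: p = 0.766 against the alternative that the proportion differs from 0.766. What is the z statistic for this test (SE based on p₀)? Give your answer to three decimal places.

p̂ = 979/1223 = 0.800491.
SE = √(p₀(1−p₀)/n) = √(0.17924/1223) = 0.012106.
z = (0.800491 − 0.766)/0.012106 = 0.034491/0.012106 = 2.849.

z = 2.849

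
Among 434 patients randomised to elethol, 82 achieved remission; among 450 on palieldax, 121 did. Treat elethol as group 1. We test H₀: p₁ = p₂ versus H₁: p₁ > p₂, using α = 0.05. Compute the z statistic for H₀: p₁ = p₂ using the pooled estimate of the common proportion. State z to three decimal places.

z = -2.825

p̂₁ = 82/434 ≈ 0.18894, p̂₂ = 121/450 ≈ 0.26889.
Pooled p̂ = (82+121)/(434+450) = 203/884 = 0.22964.
SE = √(0.176904 × 0.00452637) = 0.02830.
z = (0.18894 − 0.26889)/0.02830 = -0.07995/0.02830 = -2.825.
p-value = P(Z > -2.825) ≈ 0.9976; since p > α = 0.05, fail to reject H₀.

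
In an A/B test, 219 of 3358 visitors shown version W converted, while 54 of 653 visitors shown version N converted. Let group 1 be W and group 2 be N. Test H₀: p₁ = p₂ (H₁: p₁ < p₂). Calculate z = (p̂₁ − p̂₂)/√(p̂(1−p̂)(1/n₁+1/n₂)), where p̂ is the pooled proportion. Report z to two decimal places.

p̂₁ = 219/3358 = 0.0652, p̂₂ = 54/653 = 0.0827.
Pooled p̂ = (219+54)/(3358+653) = 273/4011 = 0.0681.
SE = √(p̂(1−p̂)(1/n₁+1/n₂)) = √(0.0681·0.9319·0.00182919) = √(0.000116026) = 0.0108.
z = (0.0652 − 0.0827)/0.0108 = -0.0175/0.0108 = -1.62.
p-value = P(Z < -1.623) ≈ 0.0523.

z = -1.62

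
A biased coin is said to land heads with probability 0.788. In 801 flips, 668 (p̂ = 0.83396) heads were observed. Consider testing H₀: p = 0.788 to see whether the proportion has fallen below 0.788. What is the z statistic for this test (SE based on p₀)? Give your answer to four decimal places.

z = 3.1823

p̂ = 668/801 ≈ 0.8339576.
Standard error under H₀: √(0.788×0.212/801) = 0.0144416.
z = (0.8339576 − 0.788)/0.0144416 = 0.0459576/0.0144416 = 3.1823.
p-value = P(Z < 3.182) ≈ 0.9993.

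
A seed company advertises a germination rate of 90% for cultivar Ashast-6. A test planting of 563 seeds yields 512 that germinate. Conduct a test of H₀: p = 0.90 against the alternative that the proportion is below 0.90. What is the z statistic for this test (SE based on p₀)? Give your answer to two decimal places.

z = 0.74

p̂ = 512/563 = 0.90941.
SE = √(p₀(1−p₀)/n) = √(0.09/563) = 0.01264.
z = (0.90941 − 0.9)/0.01264 = 0.00941/0.01264 = 0.74.
p-value = P(Z < 0.745) ≈ 0.7717.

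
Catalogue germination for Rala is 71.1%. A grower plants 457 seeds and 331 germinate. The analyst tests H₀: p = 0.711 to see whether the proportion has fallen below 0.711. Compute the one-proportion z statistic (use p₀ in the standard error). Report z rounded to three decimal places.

z = 0.627

p̂ = 331/457 ≈ 0.72429.
SE = √(p₀(1−p₀)/n) = √(0.20548/457) = 0.02120.
z = (0.72429 − 0.711)/0.02120 = 0.01329/0.02120 = 0.627.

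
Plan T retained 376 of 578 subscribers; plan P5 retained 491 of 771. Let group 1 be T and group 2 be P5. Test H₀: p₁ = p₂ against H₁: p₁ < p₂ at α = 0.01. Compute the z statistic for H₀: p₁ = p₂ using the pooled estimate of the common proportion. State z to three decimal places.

p̂₁ = 376/578 = 0.65052, p̂₂ = 491/771 = 0.63684.
Pooled p̂ = (376+491)/(578+771) = 867/1349 = 0.64270.
SE = √(0.229637 × 0.00302712) = 0.02637.
z = (0.65052 − 0.63684)/0.02637 = 0.01368/0.02637 = 0.519.
p-value = P(Z < 0.519) ≈ 0.6981, so at α = 0.01 we fail to reject H₀.

z = 0.519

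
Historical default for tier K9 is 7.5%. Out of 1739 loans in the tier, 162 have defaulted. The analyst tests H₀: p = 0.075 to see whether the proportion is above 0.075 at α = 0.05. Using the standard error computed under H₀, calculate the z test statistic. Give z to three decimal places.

p̂ = 162/1739 = 0.093157.
SE = √(p₀(1−p₀)/n) = √(0.069375/1739) = 0.006316.
z = (0.093157 − 0.075)/0.006316 = 0.018157/0.006316 = 2.875.
p-value = P(Z > 2.875) ≈ 0.0020, so at α = 0.05 we reject H₀.

z = 2.875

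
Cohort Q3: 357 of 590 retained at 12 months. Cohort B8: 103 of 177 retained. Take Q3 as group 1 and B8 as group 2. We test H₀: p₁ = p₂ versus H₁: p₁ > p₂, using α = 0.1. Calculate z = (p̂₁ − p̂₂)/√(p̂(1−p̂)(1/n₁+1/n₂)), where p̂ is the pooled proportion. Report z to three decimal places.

z = 0.552

p̂₁ = 357/590 = 0.60508, p̂₂ = 103/177 = 0.58192.
Pooled p̂ = (357+103)/(590+177) = 460/767 = 0.59974.
SE = √(0.240052 × 0.00734463) = 0.04199.
z = (0.60508 − 0.58192)/0.04199 = 0.02316/0.04199 = 0.552.
p-value = P(Z > 0.552) ≈ 0.2906. With α = 0.1, fail to reject H₀.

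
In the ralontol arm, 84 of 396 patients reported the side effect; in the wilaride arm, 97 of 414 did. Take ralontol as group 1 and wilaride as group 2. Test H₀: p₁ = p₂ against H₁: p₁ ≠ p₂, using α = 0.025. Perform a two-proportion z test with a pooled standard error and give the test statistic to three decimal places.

z = -0.757

p̂₁ = 84/396 ≈ 0.212121, p̂₂ = 97/414 ≈ 0.234300.
Pooled p̂ = (84+97)/(396+414) = 181/810 = 0.223457.
SE = √(0.173524 × 0.00494071) = 0.029280.
z = (0.212121 − 0.234300)/0.029280 = -0.022179/0.029280 = -0.757.
Two-sided p-value ≈ 2·Φ(−0.757) = 0.4488. With α = 0.025, fail to reject H₀.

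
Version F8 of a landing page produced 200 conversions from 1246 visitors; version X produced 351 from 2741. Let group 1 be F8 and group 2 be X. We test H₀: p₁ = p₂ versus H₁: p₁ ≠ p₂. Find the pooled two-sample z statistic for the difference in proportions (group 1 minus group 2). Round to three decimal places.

z = 2.753

p̂₁ = 200/1246 = 0.160514, p̂₂ = 351/2741 = 0.128055.
Pooled p̂ = (200+351)/(1246+2741) = 551/3987 = 0.138199.
SE = √(p̂(1−p̂)(1/n₁+1/n₂)) = √(0.138199·0.861801·0.0011674) = √(0.000139037) = 0.011791.
z = (0.160514 − 0.128055)/0.011791 = 0.032459/0.011791 = 2.753.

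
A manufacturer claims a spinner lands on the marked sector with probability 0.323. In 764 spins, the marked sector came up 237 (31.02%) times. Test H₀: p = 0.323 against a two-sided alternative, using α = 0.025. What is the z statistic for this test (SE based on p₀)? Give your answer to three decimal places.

z = -0.756

p̂ = 237/764 = 0.31021.
Standard error under H₀: √(0.323×0.677/764) = 0.01692.
z = (0.31021 − 0.323)/0.01692 = -0.01279/0.01692 = -0.756.
p-value = 2·P(Z > 0.756) ≈ 0.4496, so at α = 0.025 we fail to reject H₀.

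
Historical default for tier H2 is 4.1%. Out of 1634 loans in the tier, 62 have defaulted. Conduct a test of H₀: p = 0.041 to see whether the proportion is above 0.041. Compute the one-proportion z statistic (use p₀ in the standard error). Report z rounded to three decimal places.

z = -0.623

p̂ = 62/1634 = 0.03794.
Standard error under H₀: √(0.041×0.959/1634) = 0.00491.
z = (0.03794 − 0.041)/0.00491 = -0.00306/0.00491 = -0.623.
p-value = P(Z > -0.623) ≈ 0.7334.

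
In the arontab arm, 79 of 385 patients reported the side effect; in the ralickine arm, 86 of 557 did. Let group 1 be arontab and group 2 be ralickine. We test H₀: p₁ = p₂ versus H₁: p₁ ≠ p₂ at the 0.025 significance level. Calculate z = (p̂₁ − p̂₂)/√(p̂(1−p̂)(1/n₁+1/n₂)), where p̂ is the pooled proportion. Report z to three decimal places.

p̂₁ = 79/385 = 0.20519, p̂₂ = 86/557 = 0.15440.
Pooled p̂ = (79+86)/(385+557) = 165/942 = 0.17516.
SE = √(0.144478 × 0.00439273) = 0.02519.
z = (0.20519 − 0.15440)/0.02519 = 0.05079/0.02519 = 2.016.
Two-sided p-value ≈ 2·Φ(−2.016) = 0.0438; since p > α = 0.025, fail to reject H₀.

z = 2.016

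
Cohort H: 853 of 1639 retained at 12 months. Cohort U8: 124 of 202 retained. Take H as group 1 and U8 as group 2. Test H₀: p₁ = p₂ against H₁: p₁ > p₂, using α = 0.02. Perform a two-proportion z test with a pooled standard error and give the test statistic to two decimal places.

p̂₁ = 853/1639 ≈ 0.5204, p̂₂ = 124/202 ≈ 0.6139.
Pooled p̂ = (853+124)/(1639+202) = 977/1841 = 0.5307.
SE = √(0.249058 × 0.00556062) = 0.0372.
z = (0.5204 − 0.6139)/0.0372 = -0.0935/0.0372 = -2.51.
p-value = P(Z > -2.510) ≈ 0.9940, so at α = 0.02 we fail to reject H₀.

z = -2.51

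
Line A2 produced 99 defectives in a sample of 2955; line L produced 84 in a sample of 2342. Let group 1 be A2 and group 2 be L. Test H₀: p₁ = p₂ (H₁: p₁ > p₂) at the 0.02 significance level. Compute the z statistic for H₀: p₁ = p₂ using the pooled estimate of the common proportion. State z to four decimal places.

p̂₁ = 99/2955 = 0.0335025, p̂₂ = 84/2342 = 0.0358668.
Pooled p̂ = (99+84)/(2955+2342) = 183/5297 = 0.0345479.
SE = √(0.0333543 × 0.000765395) = 0.0050526.
z = (0.0335025 − 0.0358668)/0.0050526 = -0.0023643/0.0050526 = -0.4679.
p-value = P(Z > -0.468) ≈ 0.6801; since p > α = 0.02, fail to reject H₀.

z = -0.4679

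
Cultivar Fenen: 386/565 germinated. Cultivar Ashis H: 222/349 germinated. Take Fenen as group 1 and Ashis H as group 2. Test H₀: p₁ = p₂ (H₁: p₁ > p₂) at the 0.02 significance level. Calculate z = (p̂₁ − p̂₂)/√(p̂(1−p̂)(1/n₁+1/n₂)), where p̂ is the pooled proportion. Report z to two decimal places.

z = 1.47

p̂₁ = 386/565 = 0.6832, p̂₂ = 222/349 = 0.6361.
Pooled p̂ = (386+222)/(565+349) = 608/914 = 0.6652.
SE = √(p̂(1−p̂)(1/n₁+1/n₂)) = √(0.6652·0.3348·0.00463524) = √(0.0010323) = 0.0321.
z = (0.6832 − 0.6361)/0.0321 = 0.0471/0.0321 = 1.47.
p-value = P(Z > 1.465) ≈ 0.0714, so at α = 0.02 we fail to reject H₀.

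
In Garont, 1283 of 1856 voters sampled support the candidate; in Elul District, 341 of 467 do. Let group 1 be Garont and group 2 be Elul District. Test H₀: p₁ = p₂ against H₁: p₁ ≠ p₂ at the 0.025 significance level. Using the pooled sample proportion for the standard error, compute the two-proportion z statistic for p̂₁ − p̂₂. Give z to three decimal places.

z = -1.639

p̂₁ = 1283/1856 ≈ 0.69127, p̂₂ = 341/467 ≈ 0.73019.
Pooled p̂ = (1283+341)/(1856+467) = 1624/2323 = 0.69910.
SE = √(0.210361 × 0.00268012) = 0.02374.
z = (0.69127 − 0.73019)/0.02374 = -0.03892/0.02374 = -1.639.
Two-sided p-value ≈ 2·Φ(−1.639) = 0.1012. With α = 0.025, fail to reject H₀.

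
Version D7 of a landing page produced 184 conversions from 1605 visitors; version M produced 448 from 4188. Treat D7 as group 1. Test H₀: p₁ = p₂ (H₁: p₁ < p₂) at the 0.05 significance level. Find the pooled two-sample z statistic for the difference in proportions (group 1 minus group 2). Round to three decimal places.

p̂₁ = 184/1605 = 0.11464, p̂₂ = 448/4188 = 0.10697.
Pooled p̂ = (184+448)/(1605+4188) = 632/5793 = 0.10910.
SE = √(p̂(1−p̂)(1/n₁+1/n₂)) = √(0.10910·0.89090·0.00086183) = √(8.37656e-05) = 0.00915.
z = (0.11464 − 0.10697)/0.00915 = 0.00767/0.00915 = 0.838.
p-value = P(Z < 0.838) ≈ 0.7990, so at α = 0.05 we fail to reject H₀.

z = 0.838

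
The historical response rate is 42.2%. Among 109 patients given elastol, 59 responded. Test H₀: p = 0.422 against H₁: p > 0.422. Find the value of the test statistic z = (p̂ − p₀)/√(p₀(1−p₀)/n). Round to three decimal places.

z = 2.522

p̂ = 59/109 = 0.54128.
Under H₀, SE = √(0.422·0.578/109) = √(0.00223776) = 0.04730.
z = (0.54128 − 0.422)/0.04730 = 0.11928/0.04730 = 2.522.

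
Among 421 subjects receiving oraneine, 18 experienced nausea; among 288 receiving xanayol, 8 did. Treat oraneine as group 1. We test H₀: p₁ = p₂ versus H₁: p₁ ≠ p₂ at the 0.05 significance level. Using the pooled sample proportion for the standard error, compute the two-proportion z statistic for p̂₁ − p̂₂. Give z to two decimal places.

z = 1.04

p̂₁ = 18/421 = 0.0428, p̂₂ = 8/288 = 0.0278.
Pooled p̂ = (18+8)/(421+288) = 26/709 = 0.0367.
SE = √(p̂(1−p̂)(1/n₁+1/n₂)) = √(0.0367·0.9633·0.00584752) = √(0.000206573) = 0.0144.
z = (0.0428 − 0.0278)/0.0144 = 0.0150/0.0144 = 1.04.
p-value = 2·P(Z > 1.042) ≈ 0.2974, so at α = 0.05 we fail to reject H₀.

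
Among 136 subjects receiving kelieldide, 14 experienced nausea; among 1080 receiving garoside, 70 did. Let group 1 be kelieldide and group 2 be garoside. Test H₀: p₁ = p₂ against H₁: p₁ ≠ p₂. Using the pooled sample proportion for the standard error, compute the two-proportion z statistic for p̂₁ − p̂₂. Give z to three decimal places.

p̂₁ = 14/136 = 0.102941, p̂₂ = 70/1080 = 0.064815.
Pooled p̂ = (14+70)/(136+1080) = 84/1216 = 0.069079.
SE = √(p̂(1−p̂)(1/n₁+1/n₂)) = √(0.069079·0.930921·0.00827887) = √(0.000532389) = 0.023074.
z = (0.102941 − 0.064815)/0.023074 = 0.038126/0.023074 = 1.652.

z = 1.652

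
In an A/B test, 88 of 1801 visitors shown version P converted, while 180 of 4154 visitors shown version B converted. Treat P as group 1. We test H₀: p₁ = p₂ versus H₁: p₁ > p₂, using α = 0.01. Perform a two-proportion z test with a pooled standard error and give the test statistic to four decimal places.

z = 0.9455

p̂₁ = 88/1801 ≈ 0.048862, p̂₂ = 180/4154 ≈ 0.043332.
Pooled p̂ = (88+180)/(1801+4154) = 268/5955 = 0.045004.
SE = √(p̂(1−p̂)(1/n₁+1/n₂)) = √(0.045004·0.954996·0.000795979) = √(3.42102e-05) = 0.005849.
z = (0.048862 − 0.043332)/0.005849 = 0.005530/0.005849 = 0.9455.
p-value = P(Z > 0.945) ≈ 0.1722; since p > α = 0.01, fail to reject H₀.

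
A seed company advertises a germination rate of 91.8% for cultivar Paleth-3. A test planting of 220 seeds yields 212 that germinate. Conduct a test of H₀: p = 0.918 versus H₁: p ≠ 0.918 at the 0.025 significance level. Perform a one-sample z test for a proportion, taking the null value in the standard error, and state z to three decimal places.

p̂ = 212/220 ≈ 0.96364.
Under H₀, SE = √(0.918·0.082/220) = √(0.000342164) = 0.01850.
z = (0.96364 − 0.918)/0.01850 = 0.04564/0.01850 = 2.467.
Two-sided p-value ≈ 2·Φ(−2.467) = 0.0136, so at α = 0.025 we reject H₀.

z = 2.467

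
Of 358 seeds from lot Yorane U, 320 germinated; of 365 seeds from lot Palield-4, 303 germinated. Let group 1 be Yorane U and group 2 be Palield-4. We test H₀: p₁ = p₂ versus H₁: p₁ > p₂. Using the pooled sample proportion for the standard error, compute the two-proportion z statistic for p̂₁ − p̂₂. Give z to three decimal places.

p̂₁ = 320/358 = 0.89385, p̂₂ = 303/365 = 0.83014.
Pooled p̂ = (320+303)/(358+365) = 623/723 = 0.86169.
SE = √(0.119182 × 0.00553302) = 0.02568.
z = (0.89385 − 0.83014)/0.02568 = 0.06371/0.02568 = 2.481.
p-value = P(Z > 2.481) ≈ 0.0065.

z = 2.481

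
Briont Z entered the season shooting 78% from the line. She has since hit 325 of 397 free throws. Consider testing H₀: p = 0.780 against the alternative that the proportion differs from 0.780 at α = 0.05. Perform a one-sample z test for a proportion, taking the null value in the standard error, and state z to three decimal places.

z = 1.859

p̂ = 325/397 = 0.81864.
SE = √(p₀(1−p₀)/n) = √(0.1716/397) = 0.02079.
z = (0.81864 − 0.78)/0.02079 = 0.03864/0.02079 = 1.859.
p-value = 2·P(Z > 1.859) ≈ 0.0631; since p > α = 0.05, fail to reject H₀.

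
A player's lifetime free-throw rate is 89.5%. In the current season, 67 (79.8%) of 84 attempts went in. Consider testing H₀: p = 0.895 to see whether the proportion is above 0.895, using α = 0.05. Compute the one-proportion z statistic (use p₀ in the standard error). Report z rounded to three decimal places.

p̂ = 67/84 ≈ 0.79762.
Under H₀, SE = √(0.895·0.105/84) = √(0.00111875) = 0.03345.
z = (0.79762 − 0.895)/0.03345 = -0.09738/0.03345 = -2.911.
p-value = P(Z > -2.911) ≈ 0.9982, so at α = 0.05 we fail to reject H₀.

z = -2.911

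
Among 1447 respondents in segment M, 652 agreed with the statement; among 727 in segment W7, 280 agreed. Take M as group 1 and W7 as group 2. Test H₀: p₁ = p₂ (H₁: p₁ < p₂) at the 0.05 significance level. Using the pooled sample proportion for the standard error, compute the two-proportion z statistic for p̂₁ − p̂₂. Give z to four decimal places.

z = 2.9089

p̂₁ = 652/1447 ≈ 0.4505874, p̂₂ = 280/727 ≈ 0.3851444.
Pooled p̂ = (652+280)/(1447+727) = 932/2174 = 0.4287029.
SE = √(0.244917 × 0.0020666) = 0.0224977.
z = (0.4505874 − 0.3851444)/0.0224977 = 0.0654430/0.0224977 = 2.9089.
p-value = P(Z < 2.909) ≈ 0.9982; since p > α = 0.05, fail to reject H₀.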